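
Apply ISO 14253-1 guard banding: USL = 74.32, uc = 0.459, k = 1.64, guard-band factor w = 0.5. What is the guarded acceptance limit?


U = k * uc = 1.64 * 0.459 = 0.75276
guard band g = w * U = 0.5 * 0.75276 = 0.37638
AL = USL - g = 74.32 - 0.37638
AL = 73.9436

73.9436


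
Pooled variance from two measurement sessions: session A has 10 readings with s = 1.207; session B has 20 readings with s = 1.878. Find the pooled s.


s_p = sqrt(((n1-1)*s1^2 + (n2-1)*s2^2) / (n1+n2-2))
numerator = (10-1)*1.207^2 + (20-1)*1.878^2 = 13.111641 + 67.010796 = 80.122437
denominator = 10 + 20 - 2 = 28
s_p^2 = 80.122437 / 28 = 2.8615156
s_p = sqrt(2.8615156) = 1.6916

1.6916


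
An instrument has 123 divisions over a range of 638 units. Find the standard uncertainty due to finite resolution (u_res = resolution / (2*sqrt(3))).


resolution = range / divisions
resolution = 638 / 123 = 5.1869919
u_res = resolution / (2*sqrt(3))
u_res = 5.1869919 / 3.4641016
u_res = 1.4974

1.4974


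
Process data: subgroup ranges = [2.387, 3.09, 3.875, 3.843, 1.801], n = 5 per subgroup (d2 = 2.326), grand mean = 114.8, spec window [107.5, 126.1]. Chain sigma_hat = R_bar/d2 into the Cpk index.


R_bar = (2.387 + 3.09 + 3.875 + 3.843 + 1.801) / 5 = 2.9992
sigma = R_bar / d2 = 2.9992 / 2.326 = 1.2894239
Cp = (USL - LSL)/(6*sigma) = (126.1 - 107.5)/(6*1.2894239) = 2.4042
Cpu = (126.1 - 114.8)/(3*1.2894239) = 2.9212
Cpl = (114.8 - 107.5)/(3*1.2894239) = 1.8871
Cpk = min(Cpu, Cpl) = 1.8871

1.8871


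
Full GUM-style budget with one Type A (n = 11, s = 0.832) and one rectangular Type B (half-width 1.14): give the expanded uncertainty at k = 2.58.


u_A = s / sqrt(n) = 0.832 / sqrt(11) = 0.25085744
u_B = half_width / sqrt(3) = 1.14 / sqrt(3) = 0.65817931
uc = sqrt(u_A^2 + u_B^2) = sqrt(0.25085744^2 + 0.65817931^2) = 0.70436458
U = k * uc = 2.58 * 0.70436458
U = 1.8173

1.8173


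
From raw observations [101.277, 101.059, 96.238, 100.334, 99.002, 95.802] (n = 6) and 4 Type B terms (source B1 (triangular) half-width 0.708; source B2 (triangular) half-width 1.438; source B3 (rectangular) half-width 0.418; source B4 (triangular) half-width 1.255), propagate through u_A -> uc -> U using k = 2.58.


mean = (101.277 + 101.059 + 96.238 + 100.334 + 99.002 + 95.802) / 6 = 98.952
s = sqrt(sum((x - mean)^2)/(n-1)) = 2.4102197
u_A = s / sqrt(n) = 2.4102197 / sqrt(6) = 0.98396807
u_B1 = 0.708 / sqrt(6) = 0.28903979
u_B2 = 1.438 / sqrt(6) = 0.58706104
u_B3 = 0.418 / sqrt(3) = 0.24133241
u_B4 = 1.255 / sqrt(6) = 0.5123516
uc = sqrt(0.98396807^2 + 0.28903979^2 + 0.58706104^2 + 0.24133241^2 + 0.5123516^2) = 1.3103905
U = k * uc = 2.58 * 1.3103905
U = 3.3808

3.3808


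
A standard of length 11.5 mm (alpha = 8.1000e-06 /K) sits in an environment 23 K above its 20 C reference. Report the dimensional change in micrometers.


dL = L * alpha * dT
= 11.5 * 8.1000e-06 * 23
= 0.0021425 mm
dL_um = 0.0021425 * 1000 = 2.1425 um

2.1425


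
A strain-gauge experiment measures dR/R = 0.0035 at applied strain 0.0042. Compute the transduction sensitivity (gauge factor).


GF = (dR/R) / epsilon
= 0.0035 / 0.0042
= 0.8333

0.8333


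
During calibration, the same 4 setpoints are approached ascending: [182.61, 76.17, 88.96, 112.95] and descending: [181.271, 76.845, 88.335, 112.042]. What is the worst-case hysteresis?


|182.61 - 181.271| = 1.3390
|76.17 - 76.845| = 0.6750
|88.96 - 88.335| = 0.6250
|112.95 - 112.042| = 0.9080
hysteresis = max(diffs) = 1.3390

1.3390


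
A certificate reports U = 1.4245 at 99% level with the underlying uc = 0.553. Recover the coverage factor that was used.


k = U / uc
k = 1.4245 / 0.553
k = 2.576

2.576


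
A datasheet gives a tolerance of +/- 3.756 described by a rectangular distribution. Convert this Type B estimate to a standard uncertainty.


u_B = half_width / sqrt(3)
u_B = 3.756 / 1.7320508
u_B = 2.1685

2.1685


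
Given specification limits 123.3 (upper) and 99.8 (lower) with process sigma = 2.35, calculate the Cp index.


Cp = (USL - LSL) / (6 * sigma)
= (123.3 - 99.8) / (6 * 2.35)
= 23.5000 / 14.1000
= 1.6667

1.6667


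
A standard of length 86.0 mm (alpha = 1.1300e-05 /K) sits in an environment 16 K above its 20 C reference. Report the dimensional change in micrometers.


dL = L * alpha * dT
= 86.0 * 1.1300e-05 * 16
= 0.0155488 mm
dL_um = 0.0155488 * 1000 = 15.5488 um

15.5488


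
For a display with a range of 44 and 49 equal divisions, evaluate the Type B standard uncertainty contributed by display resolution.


resolution = range / divisions
resolution = 44 / 49 = 0.89795918
u_res = resolution / (2*sqrt(3))
u_res = 0.89795918 / 3.4641016
u_res = 0.2592

0.2592


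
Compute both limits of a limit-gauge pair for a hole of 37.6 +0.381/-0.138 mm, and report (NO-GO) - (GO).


GO = nominal - lower_tol (smallest hole = maximum material condition)
GO = 37.6 - 0.138 = 37.462
NO-GO = nominal + upper_tol (largest hole = least material condition)
NO-GO = 37.6 + 0.381 = 37.981
spread = NO-GO - GO = 37.981 - 37.462 = 0.5190

0.5190


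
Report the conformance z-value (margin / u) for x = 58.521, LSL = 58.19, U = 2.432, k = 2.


u = U / k = 2.432 / 2 = 1.216
margin = |LSL - x| = |58.19 - 58.521| = 0.331
z = margin / u = 0.331 / 1.216
z = 0.2722

0.2722


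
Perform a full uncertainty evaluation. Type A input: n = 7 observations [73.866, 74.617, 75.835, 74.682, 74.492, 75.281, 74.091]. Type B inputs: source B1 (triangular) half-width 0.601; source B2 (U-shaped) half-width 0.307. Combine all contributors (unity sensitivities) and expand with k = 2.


mean = (73.866 + 74.617 + 75.835 + 74.682 + 74.492 + 75.281 + 74.091) / 7 = 74.69485714
s = sqrt(sum((x - mean)^2)/(n-1)) = 0.67608122
u_A = s / sqrt(n) = 0.67608122 / sqrt(7) = 0.25553468
u_B1 = 0.601 / sqrt(6) = 0.24535722
u_B2 = 0.307 / sqrt(2) = 0.21708178
uc = sqrt(0.25553468^2 + 0.24535722^2 + 0.21708178^2) = 0.4154788
U = k * uc = 2 * 0.4154788
U = 0.8310

0.8310


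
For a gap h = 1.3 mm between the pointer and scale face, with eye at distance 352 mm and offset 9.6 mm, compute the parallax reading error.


error = h * offset / d
= 1.3 * 9.6 / 352
= 0.0355

0.0355


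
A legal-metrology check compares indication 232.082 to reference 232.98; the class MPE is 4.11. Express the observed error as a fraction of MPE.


e = indication - reference = 232.082 - 232.98 = -0.8980
|e| = 0.8980
ratio = |e| / MPE = 0.8980 / 4.11
ratio = 0.2185

0.2185


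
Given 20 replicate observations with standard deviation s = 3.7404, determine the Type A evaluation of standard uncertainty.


u_A = s / sqrt(n)
u_A = 3.7404 / sqrt(20)
u_A = 3.7404 / 4.472136
u_A = 0.8364

0.8364


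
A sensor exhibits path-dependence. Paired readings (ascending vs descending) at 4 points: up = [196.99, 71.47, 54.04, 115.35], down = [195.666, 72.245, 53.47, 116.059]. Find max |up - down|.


|196.99 - 195.666| = 1.3240
|71.47 - 72.245| = 0.7750
|54.04 - 53.47| = 0.5700
|115.35 - 116.059| = 0.7090
hysteresis = max(diffs) = 1.3240

1.3240


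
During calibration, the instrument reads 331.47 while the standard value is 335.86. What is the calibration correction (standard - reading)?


Correction = standard - reading
= 335.86 - 331.47
= 4.3900

4.3900


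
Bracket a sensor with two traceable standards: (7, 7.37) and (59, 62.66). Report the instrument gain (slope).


slope = (y2 - y1) / (x2 - x1)
= (62.66 - 7.37) / (59 - 7)
= 55.2900 / 52
= 1.0633

1.0633


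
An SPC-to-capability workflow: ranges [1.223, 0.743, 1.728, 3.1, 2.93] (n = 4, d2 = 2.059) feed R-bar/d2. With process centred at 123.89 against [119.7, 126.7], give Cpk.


R_bar = (1.223 + 0.743 + 1.728 + 3.1 + 2.93) / 5 = 1.9448
sigma = R_bar / d2 = 1.9448 / 2.059 = 0.94453618
Cp = (USL - LSL)/(6*sigma) = (126.7 - 119.7)/(6*0.94453618) = 1.2352
Cpu = (126.7 - 123.89)/(3*0.94453618) = 0.9917
Cpl = (123.89 - 119.7)/(3*0.94453618) = 1.4787
Cpk = min(Cpu, Cpl) = 0.9917

0.9917


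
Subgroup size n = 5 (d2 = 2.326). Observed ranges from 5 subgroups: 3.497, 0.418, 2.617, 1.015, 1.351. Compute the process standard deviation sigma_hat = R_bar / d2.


R_bar = (3.497 + 0.418 + 2.617 + 1.015 + 1.351) / 5
R_bar = 8.898 / 5 = 1.7796
sigma_hat = R_bar / d2 = 1.7796 / 2.326 = 0.7651

0.7651


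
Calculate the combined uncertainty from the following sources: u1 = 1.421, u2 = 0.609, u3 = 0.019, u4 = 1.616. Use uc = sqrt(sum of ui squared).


uc = sqrt(1.421^2 + 0.609^2 + 0.019^2 + 1.616^2)
uc = sqrt(5.001939)
uc = 2.2365

2.2365


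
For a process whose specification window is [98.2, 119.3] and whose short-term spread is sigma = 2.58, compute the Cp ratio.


Cp = (USL - LSL) / (6 * sigma)
= (119.3 - 98.2) / (6 * 2.58)
= 21.1000 / 15.4800
= 1.3630

1.3630


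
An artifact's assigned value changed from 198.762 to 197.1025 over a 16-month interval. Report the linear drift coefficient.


rate = (v2 - v1) / months
= (197.1025 - 198.762) / 16
= -1.6595 / 16
= -0.1037

-0.1037


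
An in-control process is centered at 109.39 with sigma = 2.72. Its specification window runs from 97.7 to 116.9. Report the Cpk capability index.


Cpu = (USL - mean) / (3*sigma) = (116.9 - 109.39) / (3*2.72) = 0.9203
Cpl = (mean - LSL) / (3*sigma) = (109.39 - 97.7) / (3*2.72) = 1.4326
Cpk = min(Cpu, Cpl) = 0.9203

0.9203


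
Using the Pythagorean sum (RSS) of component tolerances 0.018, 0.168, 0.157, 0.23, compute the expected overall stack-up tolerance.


RSS = sqrt(0.018^2 + 0.168^2 + 0.157^2 + 0.23^2)
= sqrt(0.106097)
= 0.3257

0.3257


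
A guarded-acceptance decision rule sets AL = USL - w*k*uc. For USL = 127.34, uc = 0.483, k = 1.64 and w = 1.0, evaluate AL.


U = k * uc = 1.64 * 0.483 = 0.79212
guard band g = w * U = 1.0 * 0.79212 = 0.79212
AL = USL - g = 127.34 - 0.79212
AL = 126.5479

126.5479


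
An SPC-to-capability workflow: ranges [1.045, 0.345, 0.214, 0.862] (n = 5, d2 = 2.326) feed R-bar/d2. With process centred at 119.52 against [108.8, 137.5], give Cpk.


R_bar = (1.045 + 0.345 + 0.214 + 0.862) / 4 = 0.6165
sigma = R_bar / d2 = 0.6165 / 2.326 = 0.26504729
Cp = (USL - LSL)/(6*sigma) = (137.5 - 108.8)/(6*0.26504729) = 18.0471
Cpu = (137.5 - 119.52)/(3*0.26504729) = 22.6123
Cpl = (119.52 - 108.8)/(3*0.26504729) = 13.4819
Cpk = min(Cpu, Cpl) = 13.4819

13.4819


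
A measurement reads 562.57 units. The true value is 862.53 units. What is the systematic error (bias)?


Systematic error = measured - true
= 562.57 - 862.53
= -299.9600

-299.9600


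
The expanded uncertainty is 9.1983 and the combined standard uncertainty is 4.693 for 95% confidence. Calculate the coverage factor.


k = U / uc
k = 9.1983 / 4.693
k = 1.96

1.96


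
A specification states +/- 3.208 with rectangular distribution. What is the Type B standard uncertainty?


u_B = half_width / sqrt(3)
u_B = 3.208 / 1.7320508
u_B = 1.8521

1.8521


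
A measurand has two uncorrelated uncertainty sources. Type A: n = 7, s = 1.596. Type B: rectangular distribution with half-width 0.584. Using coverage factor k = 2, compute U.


u_A = s / sqrt(n) = 1.596 / sqrt(7) = 0.6032313
u_B = half_width / sqrt(3) = 0.584 / sqrt(3) = 0.33717256
uc = sqrt(u_A^2 + u_B^2) = sqrt(0.6032313^2 + 0.33717256^2) = 0.69106681
U = k * uc = 2 * 0.69106681
U = 1.3821

1.3821


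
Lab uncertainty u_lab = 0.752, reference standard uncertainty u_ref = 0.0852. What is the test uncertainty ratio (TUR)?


TUR = u_lab / u_ref
= 0.752 / 0.0852
= 8.8263

8.8263


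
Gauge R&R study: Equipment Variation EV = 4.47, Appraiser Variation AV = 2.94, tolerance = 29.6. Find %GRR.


GRR = sqrt(EV^2 + AV^2) = sqrt(4.47^2 + 2.94^2) = 5.3501869
%GRR = GRR / tol * 100 = 5.3501869 / 29.6 * 100
%GRR = 18.0750

18.0750


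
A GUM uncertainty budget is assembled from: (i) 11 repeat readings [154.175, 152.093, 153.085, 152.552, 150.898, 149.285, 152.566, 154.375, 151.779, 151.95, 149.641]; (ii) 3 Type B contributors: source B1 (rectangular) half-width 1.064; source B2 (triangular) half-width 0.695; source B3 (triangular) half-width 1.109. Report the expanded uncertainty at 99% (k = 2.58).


mean = (154.175 + 152.093 + 153.085 + 152.552 + 150.898 + 149.285 + 152.566 + 154.375 + 151.779 + 151.95 + 149.641) / 11 = 152.0362727
s = sqrt(sum((x - mean)^2)/(n-1)) = 1.6238708
u_A = s / sqrt(n) = 1.6238708 / sqrt(11) = 0.48961547
u_B1 = 1.064 / sqrt(3) = 0.61430069
u_B2 = 0.695 / sqrt(6) = 0.28373256
u_B3 = 1.109 / sqrt(6) = 0.45274735
uc = sqrt(0.48961547^2 + 0.61430069^2 + 0.28373256^2 + 0.45274735^2) = 0.95003841
U = k * uc = 2.58 * 0.95003841
U = 2.4511

2.4511


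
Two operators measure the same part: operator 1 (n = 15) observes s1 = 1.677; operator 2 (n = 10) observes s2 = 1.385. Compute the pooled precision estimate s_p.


s_p = sqrt(((n1-1)*s1^2 + (n2-1)*s2^2) / (n1+n2-2))
numerator = (15-1)*1.677^2 + (10-1)*1.385^2 = 39.372606 + 17.264025 = 56.636631
denominator = 15 + 10 - 2 = 23
s_p^2 = 56.636631 / 23 = 2.4624622
s_p = sqrt(2.4624622) = 1.5692

1.5692


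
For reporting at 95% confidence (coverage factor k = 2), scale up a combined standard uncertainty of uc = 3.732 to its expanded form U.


U = k * uc
U = 2 * 3.732
U = 7.4640

7.4640


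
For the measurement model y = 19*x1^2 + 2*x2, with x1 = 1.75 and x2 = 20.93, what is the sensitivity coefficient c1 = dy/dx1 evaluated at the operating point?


y = 19*x1^2 + 2*x2
dy/dx1 = 2*19*x1
Evaluate at x1 = 1.75: c1 = 38 * 1.75
c1 = 66.5000

66.5000


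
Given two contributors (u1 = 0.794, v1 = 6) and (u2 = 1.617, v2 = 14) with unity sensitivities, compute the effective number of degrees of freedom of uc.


uc = sqrt(u1^2 + u2^2) = sqrt(0.794^2 + 1.617^2) = 1.801423
v_eff = uc^4 / (u1^4/v1 + u2^4/v2)
= 1.801423^4 / (0.794^4/6 + 1.617^4/14)
= 10.530835 / 0.55457006
v_eff = 18.9892

18.9892


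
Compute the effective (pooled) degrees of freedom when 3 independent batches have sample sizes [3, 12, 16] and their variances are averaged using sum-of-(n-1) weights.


nu = sum_i (n_i - 1)
nu = ((3 - 1) + (12 - 1) + (16 - 1))
nu = 2 + 11 + 15
nu = 28

28


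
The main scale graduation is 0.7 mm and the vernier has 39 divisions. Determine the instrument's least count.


LC = MSD / n_div
= 0.7 / 39
= 0.0179

0.0179


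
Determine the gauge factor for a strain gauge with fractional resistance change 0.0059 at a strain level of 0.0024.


GF = (dR/R) / epsilon
= 0.0059 / 0.0024
= 2.4583

2.4583


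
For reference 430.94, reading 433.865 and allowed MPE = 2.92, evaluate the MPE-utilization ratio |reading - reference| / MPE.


e = indication - reference = 433.865 - 430.94 = 2.9250
|e| = 2.9250
ratio = |e| / MPE = 2.9250 / 2.92
ratio = 1.0017

1.0017


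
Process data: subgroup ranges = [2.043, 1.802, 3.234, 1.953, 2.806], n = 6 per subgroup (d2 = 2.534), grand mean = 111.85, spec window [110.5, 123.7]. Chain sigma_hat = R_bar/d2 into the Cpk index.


R_bar = (2.043 + 1.802 + 3.234 + 1.953 + 2.806) / 5 = 2.3676
sigma = R_bar / d2 = 2.3676 / 2.534 = 0.93433307
Cp = (USL - LSL)/(6*sigma) = (123.7 - 110.5)/(6*0.93433307) = 2.3546
Cpu = (123.7 - 111.85)/(3*0.93433307) = 4.2276
Cpl = (111.85 - 110.5)/(3*0.93433307) = 0.4816
Cpk = min(Cpu, Cpl) = 0.4816

0.4816


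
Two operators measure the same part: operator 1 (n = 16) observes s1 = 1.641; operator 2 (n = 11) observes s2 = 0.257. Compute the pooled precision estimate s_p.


s_p = sqrt(((n1-1)*s1^2 + (n2-1)*s2^2) / (n1+n2-2))
numerator = (16-1)*1.641^2 + (11-1)*0.257^2 = 40.393215 + 0.66049 = 41.053705
denominator = 16 + 11 - 2 = 25
s_p^2 = 41.053705 / 25 = 1.6421482
s_p = sqrt(1.6421482) = 1.2815

1.2815


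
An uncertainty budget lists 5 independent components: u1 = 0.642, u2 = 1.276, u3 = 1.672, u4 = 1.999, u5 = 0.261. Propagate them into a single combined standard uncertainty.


uc = sqrt(0.642^2 + 1.276^2 + 1.672^2 + 1.999^2 + 0.261^2)
uc = sqrt(8.900046)
uc = 2.9833

2.9833


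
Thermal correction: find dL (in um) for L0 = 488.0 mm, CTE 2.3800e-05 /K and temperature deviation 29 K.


dL = L * alpha * dT
= 488.0 * 2.3800e-05 * 29
= 0.3368176 mm
dL_um = 0.3368176 * 1000 = 336.8176 um

336.8176


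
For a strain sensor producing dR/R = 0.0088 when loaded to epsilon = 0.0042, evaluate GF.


GF = (dR/R) / epsilon
= 0.0088 / 0.0042
= 2.0952

2.0952


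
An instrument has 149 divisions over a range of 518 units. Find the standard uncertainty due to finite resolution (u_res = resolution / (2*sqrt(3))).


resolution = range / divisions
resolution = 518 / 149 = 3.4765101
u_res = resolution / (2*sqrt(3))
u_res = 3.4765101 / 3.4641016
u_res = 1.0036

1.0036


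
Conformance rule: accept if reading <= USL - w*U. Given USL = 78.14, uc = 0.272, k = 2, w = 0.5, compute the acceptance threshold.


U = k * uc = 2 * 0.272 = 0.544
guard band g = w * U = 0.5 * 0.544 = 0.272
AL = USL - g = 78.14 - 0.272
AL = 77.8680

77.8680


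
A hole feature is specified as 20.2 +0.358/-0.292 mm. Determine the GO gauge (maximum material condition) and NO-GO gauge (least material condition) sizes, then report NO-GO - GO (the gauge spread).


GO = nominal - lower_tol (smallest hole = maximum material condition)
GO = 20.2 - 0.292 = 19.908
NO-GO = nominal + upper_tol (largest hole = least material condition)
NO-GO = 20.2 + 0.358 = 20.558
spread = NO-GO - GO = 20.558 - 19.908 = 0.6500

0.6500


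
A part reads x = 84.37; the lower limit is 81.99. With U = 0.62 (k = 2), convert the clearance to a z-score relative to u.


u = U / k = 0.62 / 2 = 0.31
margin = |LSL - x| = |81.99 - 84.37| = 2.38
z = margin / u = 2.38 / 0.31
z = 7.6774

7.6774


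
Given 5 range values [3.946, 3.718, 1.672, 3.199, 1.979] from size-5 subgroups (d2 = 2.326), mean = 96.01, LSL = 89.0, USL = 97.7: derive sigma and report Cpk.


R_bar = (3.946 + 3.718 + 1.672 + 3.199 + 1.979) / 5 = 2.9028
sigma = R_bar / d2 = 2.9028 / 2.326 = 1.2479794
Cp = (USL - LSL)/(6*sigma) = (97.7 - 89.0)/(6*1.2479794) = 1.1619
Cpu = (97.7 - 96.01)/(3*1.2479794) = 0.4514
Cpl = (96.01 - 89.0)/(3*1.2479794) = 1.8724
Cpk = min(Cpu, Cpl) = 0.4514

0.4514


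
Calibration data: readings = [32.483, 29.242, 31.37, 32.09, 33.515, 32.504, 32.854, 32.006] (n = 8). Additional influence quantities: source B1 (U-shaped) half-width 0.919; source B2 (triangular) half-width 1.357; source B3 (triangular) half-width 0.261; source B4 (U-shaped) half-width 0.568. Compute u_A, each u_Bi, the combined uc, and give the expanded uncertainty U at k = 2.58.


mean = (32.483 + 29.242 + 31.37 + 32.09 + 33.515 + 32.504 + 32.854 + 32.006) / 8 = 32.008
s = sqrt(sum((x - mean)^2)/(n-1)) = 1.2830173
u_A = s / sqrt(n) = 1.2830173 / sqrt(8) = 0.45361512
u_B1 = 0.919 / sqrt(2) = 0.64983113
u_B2 = 1.357 / sqrt(6) = 0.55399293
u_B3 = 0.261 / sqrt(6) = 0.1065528
u_B4 = 0.568 / sqrt(2) = 0.40163665
uc = sqrt(0.45361512^2 + 0.64983113^2 + 0.55399293^2 + 0.1065528^2 + 0.40163665^2) = 1.0524357
U = k * uc = 2.58 * 1.0524357
U = 2.7153

2.7153


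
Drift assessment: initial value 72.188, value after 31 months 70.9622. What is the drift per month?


rate = (v2 - v1) / months
= (70.9622 - 72.188) / 31
= -1.2258 / 31
= -0.0395

-0.0395


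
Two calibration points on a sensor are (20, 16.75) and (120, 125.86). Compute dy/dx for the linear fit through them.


slope = (y2 - y1) / (x2 - x1)
= (125.86 - 16.75) / (120 - 20)
= 109.1100 / 100
= 1.0911

1.0911


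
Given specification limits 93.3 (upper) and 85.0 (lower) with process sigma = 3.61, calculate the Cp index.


Cp = (USL - LSL) / (6 * sigma)
= (93.3 - 85.0) / (6 * 3.61)
= 8.3000 / 21.6600
= 0.3832

0.3832


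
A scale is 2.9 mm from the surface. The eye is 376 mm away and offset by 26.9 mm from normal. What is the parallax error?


error = h * offset / d
= 2.9 * 26.9 / 376
= 0.2075

0.2075


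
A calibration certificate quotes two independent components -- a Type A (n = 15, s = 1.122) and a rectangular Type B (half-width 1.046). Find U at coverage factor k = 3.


u_A = s / sqrt(n) = 1.122 / sqrt(15) = 0.28969915
u_B = half_width / sqrt(3) = 1.046 / sqrt(3) = 0.60390838
uc = sqrt(u_A^2 + u_B^2) = sqrt(0.28969915^2 + 0.60390838^2) = 0.66979917
U = k * uc = 3 * 0.66979917
U = 2.0094

2.0094


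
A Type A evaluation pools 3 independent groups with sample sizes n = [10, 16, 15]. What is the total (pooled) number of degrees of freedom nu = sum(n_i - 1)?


nu = sum_i (n_i - 1)
nu = ((10 - 1) + (16 - 1) + (15 - 1))
nu = 9 + 15 + 14
nu = 38

38


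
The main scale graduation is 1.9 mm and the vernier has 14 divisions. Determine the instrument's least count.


LC = MSD / n_div
= 1.9 / 14
= 0.1357

0.1357


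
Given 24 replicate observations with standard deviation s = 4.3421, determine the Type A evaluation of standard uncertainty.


u_A = s / sqrt(n)
u_A = 4.3421 / sqrt(24)
u_A = 4.3421 / 4.8989795
u_A = 0.8863

0.8863


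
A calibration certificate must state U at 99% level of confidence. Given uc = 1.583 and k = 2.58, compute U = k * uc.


U = k * uc
U = 2.58 * 1.583
U = 4.0841

4.0841


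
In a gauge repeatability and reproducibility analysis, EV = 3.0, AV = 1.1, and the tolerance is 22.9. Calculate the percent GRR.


GRR = sqrt(EV^2 + AV^2) = sqrt(3.0^2 + 1.1^2) = 3.1953091
%GRR = GRR / tol * 100 = 3.1953091 / 22.9 * 100
%GRR = 13.9533

13.9533


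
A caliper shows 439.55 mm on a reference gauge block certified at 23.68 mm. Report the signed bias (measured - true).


Systematic error = measured - true
= 439.55 - 23.68
= 415.8700

415.8700


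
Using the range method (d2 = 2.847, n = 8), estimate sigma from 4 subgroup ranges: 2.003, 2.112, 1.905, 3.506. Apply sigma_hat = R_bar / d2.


R_bar = (2.003 + 2.112 + 1.905 + 3.506) / 4
R_bar = 9.526 / 4 = 2.3815
sigma_hat = R_bar / d2 = 2.3815 / 2.847 = 0.8365

0.8365


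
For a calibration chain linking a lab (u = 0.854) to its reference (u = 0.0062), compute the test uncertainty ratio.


TUR = u_lab / u_ref
= 0.854 / 0.0062
= 137.7419

137.7419


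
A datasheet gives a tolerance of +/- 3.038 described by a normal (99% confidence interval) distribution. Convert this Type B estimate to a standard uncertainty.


u_B = half_width / 2.576
u_B = 3.038 / 2.576
u_B = 1.1793

1.1793


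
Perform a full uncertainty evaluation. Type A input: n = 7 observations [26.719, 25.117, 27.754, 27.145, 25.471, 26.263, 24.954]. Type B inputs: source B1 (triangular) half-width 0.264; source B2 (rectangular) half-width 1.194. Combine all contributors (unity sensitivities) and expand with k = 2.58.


mean = (26.719 + 25.117 + 27.754 + 27.145 + 25.471 + 26.263 + 24.954) / 7 = 26.20328571
s = sqrt(sum((x - mean)^2)/(n-1)) = 1.067555
u_A = s / sqrt(n) = 1.067555 / sqrt(7) = 0.40349786
u_B1 = 0.264 / sqrt(6) = 0.10777755
u_B2 = 1.194 / sqrt(3) = 0.68935622
uc = sqrt(0.40349786^2 + 0.10777755^2 + 0.68935622^2) = 0.80600156
U = k * uc = 2.58 * 0.80600156
U = 2.0795

2.0795


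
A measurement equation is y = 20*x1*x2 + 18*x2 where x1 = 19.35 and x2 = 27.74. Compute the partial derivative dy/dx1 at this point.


y = 20*x1*x2 + 18*x2
dy/dx1 = 20*x2
Evaluate at x2 = 27.74: c1 = 20 * 27.74
c1 = 554.8000

554.8000


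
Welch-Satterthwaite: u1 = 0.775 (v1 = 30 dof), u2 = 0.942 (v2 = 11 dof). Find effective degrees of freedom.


uc = sqrt(u1^2 + u2^2) = sqrt(0.775^2 + 0.942^2) = 1.2198315
v_eff = uc^4 / (u1^4/v1 + u2^4/v2)
= 1.2198315^4 / (0.775^4/30 + 0.942^4/11)
= 2.2141109 / 0.083608183
v_eff = 26.4820

26.4820


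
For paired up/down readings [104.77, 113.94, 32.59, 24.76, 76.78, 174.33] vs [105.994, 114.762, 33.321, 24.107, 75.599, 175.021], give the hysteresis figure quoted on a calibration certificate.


|104.77 - 105.994| = 1.2240
|113.94 - 114.762| = 0.8220
|32.59 - 33.321| = 0.7310
|24.76 - 24.107| = 0.6530
|76.78 - 75.599| = 1.1810
|174.33 - 175.021| = 0.6910
hysteresis = max(diffs) = 1.2240

1.2240


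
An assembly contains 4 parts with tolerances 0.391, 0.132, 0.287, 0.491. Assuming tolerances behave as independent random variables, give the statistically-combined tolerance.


RSS = sqrt(0.391^2 + 0.132^2 + 0.287^2 + 0.491^2)
= sqrt(0.493755)
= 0.7027

0.7027


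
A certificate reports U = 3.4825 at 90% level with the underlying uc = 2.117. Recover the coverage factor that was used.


k = U / uc
k = 3.4825 / 2.117
k = 1.645

1.645


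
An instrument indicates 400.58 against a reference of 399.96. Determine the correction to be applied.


Correction = standard - reading
= 399.96 - 400.58
= -0.6200

-0.6200


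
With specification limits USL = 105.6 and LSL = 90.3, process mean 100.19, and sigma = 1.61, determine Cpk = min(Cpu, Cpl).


Cpu = (USL - mean) / (3*sigma) = (105.6 - 100.19) / (3*1.61) = 1.1201
Cpl = (mean - LSL) / (3*sigma) = (100.19 - 90.3) / (3*1.61) = 2.0476
Cpk = min(Cpu, Cpl) = 1.1201

1.1201


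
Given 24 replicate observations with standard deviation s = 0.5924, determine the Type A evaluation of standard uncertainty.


u_A = s / sqrt(n)
u_A = 0.5924 / sqrt(24)
u_A = 0.5924 / 4.8989795
u_A = 0.1209

0.1209


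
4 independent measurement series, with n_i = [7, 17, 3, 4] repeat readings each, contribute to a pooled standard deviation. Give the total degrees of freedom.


nu = sum_i (n_i - 1)
nu = ((7 - 1) + (17 - 1) + (3 - 1) + (4 - 1))
nu = 6 + 16 + 2 + 3
nu = 27

27


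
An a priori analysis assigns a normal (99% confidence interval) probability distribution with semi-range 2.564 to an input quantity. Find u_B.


u_B = half_width / 2.576
u_B = 2.564 / 2.576
u_B = 0.9953

0.9953


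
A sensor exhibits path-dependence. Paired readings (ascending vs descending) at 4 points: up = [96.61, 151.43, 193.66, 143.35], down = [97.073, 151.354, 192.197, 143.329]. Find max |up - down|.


|96.61 - 97.073| = 0.4630
|151.43 - 151.354| = 0.0760
|193.66 - 192.197| = 1.4630
|143.35 - 143.329| = 0.0210
hysteresis = max(diffs) = 1.4630

1.4630


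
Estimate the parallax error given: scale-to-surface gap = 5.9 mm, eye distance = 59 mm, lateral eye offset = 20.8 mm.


error = h * offset / d
= 5.9 * 20.8 / 59
= 2.0800

2.0800


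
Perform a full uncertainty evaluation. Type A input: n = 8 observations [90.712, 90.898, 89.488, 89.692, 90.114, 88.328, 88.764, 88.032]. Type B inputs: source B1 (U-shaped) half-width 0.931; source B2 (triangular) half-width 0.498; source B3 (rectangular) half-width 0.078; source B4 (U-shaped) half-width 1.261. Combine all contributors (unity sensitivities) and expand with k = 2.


mean = (90.712 + 90.898 + 89.488 + 89.692 + 90.114 + 88.328 + 88.764 + 88.032) / 8 = 89.5035
s = sqrt(sum((x - mean)^2)/(n-1)) = 1.0628505
u_A = s / sqrt(n) = 1.0628505 / sqrt(8) = 0.3757744
u_B1 = 0.931 / sqrt(2) = 0.65831641
u_B2 = 0.498 / sqrt(6) = 0.20330765
u_B3 = 0.078 / sqrt(3) = 0.045033321
u_B4 = 1.261 / sqrt(2) = 0.89166165
uc = sqrt(0.3757744^2 + 0.65831641^2 + 0.20330765^2 + 0.045033321^2 + 0.89166165^2) = 1.1887007
U = k * uc = 2 * 1.1887007
U = 2.3774

2.3774


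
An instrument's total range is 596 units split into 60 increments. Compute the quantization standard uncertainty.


resolution = range / divisions
resolution = 596 / 60 = 9.9333333
u_res = resolution / (2*sqrt(3))
u_res = 9.9333333 / 3.4641016
u_res = 2.8675

2.8675


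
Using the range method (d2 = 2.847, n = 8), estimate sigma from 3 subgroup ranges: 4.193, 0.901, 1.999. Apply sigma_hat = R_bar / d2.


R_bar = (4.193 + 0.901 + 1.999) / 3
R_bar = 7.093 / 3 = 2.3643333
sigma_hat = R_bar / d2 = 2.3643333 / 2.847 = 0.8305

0.8305


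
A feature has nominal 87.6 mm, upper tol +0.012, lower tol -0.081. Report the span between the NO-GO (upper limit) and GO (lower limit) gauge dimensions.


GO = nominal - lower_tol (smallest hole = maximum material condition)
GO = 87.6 - 0.081 = 87.519
NO-GO = nominal + upper_tol (largest hole = least material condition)
NO-GO = 87.6 + 0.012 = 87.612
spread = NO-GO - GO = 87.612 - 87.519 = 0.0930

0.0930


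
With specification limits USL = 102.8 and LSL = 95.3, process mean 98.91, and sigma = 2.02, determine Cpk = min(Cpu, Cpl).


Cpu = (USL - mean) / (3*sigma) = (102.8 - 98.91) / (3*2.02) = 0.6419
Cpl = (mean - LSL) / (3*sigma) = (98.91 - 95.3) / (3*2.02) = 0.5957
Cpk = min(Cpu, Cpl) = 0.5957

0.5957


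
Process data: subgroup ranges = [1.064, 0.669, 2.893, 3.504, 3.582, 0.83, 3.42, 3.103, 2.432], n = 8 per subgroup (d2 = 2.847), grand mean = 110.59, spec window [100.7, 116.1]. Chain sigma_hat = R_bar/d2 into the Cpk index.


R_bar = (1.064 + 0.669 + 2.893 + 3.504 + 3.582 + 0.83 + 3.42 + 3.103 + 2.432) / 9 = 2.3885556
sigma = R_bar / d2 = 2.3885556 / 2.847 = 0.83897281
Cp = (USL - LSL)/(6*sigma) = (116.1 - 100.7)/(6*0.83897281) = 3.0593
Cpu = (116.1 - 110.59)/(3*0.83897281) = 2.1892
Cpl = (110.59 - 100.7)/(3*0.83897281) = 3.9294
Cpk = min(Cpu, Cpl) = 2.1892

2.1892


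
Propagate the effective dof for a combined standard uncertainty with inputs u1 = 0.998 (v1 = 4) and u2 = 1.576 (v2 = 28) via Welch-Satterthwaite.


uc = sqrt(u1^2 + u2^2) = sqrt(0.998^2 + 1.576^2) = 1.8654168
v_eff = uc^4 / (u1^4/v1 + u2^4/v2)
= 1.8654168^4 / (0.998^4/4 + 1.576^4/28)
= 12.108868 / 0.46833254
v_eff = 25.8553

25.8553


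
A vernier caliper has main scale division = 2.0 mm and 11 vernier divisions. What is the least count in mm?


LC = MSD / n_div
= 2.0 / 11
= 0.1818

0.1818


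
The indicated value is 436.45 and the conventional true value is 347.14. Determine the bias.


Systematic error = measured - true
= 436.45 - 347.14
= 89.3100

89.3100


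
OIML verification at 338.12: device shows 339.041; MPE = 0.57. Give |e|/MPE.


e = indication - reference = 339.041 - 338.12 = 0.9210
|e| = 0.9210
ratio = |e| / MPE = 0.9210 / 0.57
ratio = 1.6158

1.6158


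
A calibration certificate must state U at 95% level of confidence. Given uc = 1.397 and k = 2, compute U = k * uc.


U = k * uc
U = 2 * 1.397
U = 2.7940

2.7940


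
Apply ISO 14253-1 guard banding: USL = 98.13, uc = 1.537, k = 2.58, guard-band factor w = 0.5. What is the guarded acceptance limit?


U = k * uc = 2.58 * 1.537 = 3.96546
guard band g = w * U = 0.5 * 3.96546 = 1.98273
AL = USL - g = 98.13 - 1.98273
AL = 96.1473

96.1473


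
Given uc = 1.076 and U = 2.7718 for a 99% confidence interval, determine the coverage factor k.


k = U / uc
k = 2.7718 / 1.076
k = 2.576

2.576


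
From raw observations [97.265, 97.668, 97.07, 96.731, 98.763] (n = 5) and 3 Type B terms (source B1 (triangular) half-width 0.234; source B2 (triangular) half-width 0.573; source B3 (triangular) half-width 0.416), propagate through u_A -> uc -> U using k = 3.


mean = (97.265 + 97.668 + 97.07 + 96.731 + 98.763) / 5 = 97.4994
s = sqrt(sum((x - mean)^2)/(n-1)) = 0.78340239
u_A = s / sqrt(n) = 0.78340239 / sqrt(5) = 0.3503482
u_B1 = 0.234 / sqrt(6) = 0.0955301
u_B2 = 0.573 / sqrt(6) = 0.23392627
u_B3 = 0.416 / sqrt(6) = 0.16983129
uc = sqrt(0.3503482^2 + 0.0955301^2 + 0.23392627^2 + 0.16983129^2) = 0.46414871
U = k * uc = 3 * 0.46414871
U = 1.3924

1.3924


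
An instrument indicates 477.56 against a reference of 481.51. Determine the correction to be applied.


Correction = standard - reading
= 481.51 - 477.56
= 3.9500

3.9500


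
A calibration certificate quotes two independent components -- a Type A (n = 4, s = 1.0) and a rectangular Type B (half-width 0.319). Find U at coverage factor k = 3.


u_A = s / sqrt(n) = 1.0 / sqrt(4) = 0.5
u_B = half_width / sqrt(3) = 0.319 / sqrt(3) = 0.18417474
uc = sqrt(u_A^2 + u_B^2) = sqrt(0.5^2 + 0.18417474^2) = 0.53284175
U = k * uc = 3 * 0.53284175
U = 1.5985

1.5985


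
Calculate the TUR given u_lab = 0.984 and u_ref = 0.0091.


TUR = u_lab / u_ref
= 0.984 / 0.0091
= 108.1319

108.1319


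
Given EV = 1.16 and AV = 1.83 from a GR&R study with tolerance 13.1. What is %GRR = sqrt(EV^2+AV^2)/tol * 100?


GRR = sqrt(EV^2 + AV^2) = sqrt(1.16^2 + 1.83^2) = 2.1666795
%GRR = GRR / tol * 100 = 2.1666795 / 13.1 * 100
%GRR = 16.5395

16.5395


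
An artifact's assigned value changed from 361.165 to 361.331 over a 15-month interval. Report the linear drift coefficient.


rate = (v2 - v1) / months
= (361.331 - 361.165) / 15
= 0.1660 / 15
= 0.0111

0.0111


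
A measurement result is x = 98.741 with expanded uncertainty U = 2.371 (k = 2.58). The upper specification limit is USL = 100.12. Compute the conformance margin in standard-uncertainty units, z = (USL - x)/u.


u = U / k = 2.371 / 2.58 = 0.91899225
margin = |USL - x| = |100.12 - 98.741| = 1.379
z = margin / u = 1.379 / 0.91899225
z = 1.5006

1.5006


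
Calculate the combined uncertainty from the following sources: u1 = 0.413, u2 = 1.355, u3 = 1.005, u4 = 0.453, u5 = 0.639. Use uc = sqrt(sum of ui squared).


uc = sqrt(0.413^2 + 1.355^2 + 1.005^2 + 0.453^2 + 0.639^2)
uc = sqrt(3.630149)
uc = 1.9053

1.9053


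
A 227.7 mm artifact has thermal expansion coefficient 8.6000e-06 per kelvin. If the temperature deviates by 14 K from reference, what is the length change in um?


dL = L * alpha * dT
= 227.7 * 8.6000e-06 * 14
= 0.0274151 mm
dL_um = 0.0274151 * 1000 = 27.4151 um

27.4151


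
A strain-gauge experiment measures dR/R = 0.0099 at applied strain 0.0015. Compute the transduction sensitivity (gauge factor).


GF = (dR/R) / epsilon
= 0.0099 / 0.0015
= 6.6000

6.6000


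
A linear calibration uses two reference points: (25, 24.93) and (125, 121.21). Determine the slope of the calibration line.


slope = (y2 - y1) / (x2 - x1)
= (121.21 - 24.93) / (125 - 25)
= 96.2800 / 100
= 0.9628

0.9628


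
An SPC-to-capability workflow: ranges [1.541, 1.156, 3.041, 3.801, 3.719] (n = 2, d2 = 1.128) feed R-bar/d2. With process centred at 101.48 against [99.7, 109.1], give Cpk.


R_bar = (1.541 + 1.156 + 3.041 + 3.801 + 3.719) / 5 = 2.6516
sigma = R_bar / d2 = 2.6516 / 1.128 = 2.3507092
Cp = (USL - LSL)/(6*sigma) = (109.1 - 99.7)/(6*2.3507092) = 0.6665
Cpu = (109.1 - 101.48)/(3*2.3507092) = 1.0805
Cpl = (101.48 - 99.7)/(3*2.3507092) = 0.2524
Cpk = min(Cpu, Cpl) = 0.2524

0.2524


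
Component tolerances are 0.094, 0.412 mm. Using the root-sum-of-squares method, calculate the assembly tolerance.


RSS = sqrt(0.094^2 + 0.412^2)
= sqrt(0.17858)
= 0.4226

0.4226


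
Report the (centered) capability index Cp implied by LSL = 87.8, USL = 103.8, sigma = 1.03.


Cp = (USL - LSL) / (6 * sigma)
= (103.8 - 87.8) / (6 * 1.03)
= 16.0000 / 6.1800
= 2.5890

2.5890


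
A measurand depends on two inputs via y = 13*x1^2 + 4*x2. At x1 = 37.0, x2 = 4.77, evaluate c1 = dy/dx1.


y = 13*x1^2 + 4*x2
dy/dx1 = 2*13*x1
Evaluate at x1 = 37.0: c1 = 26 * 37.0
c1 = 962.0000

962.0000


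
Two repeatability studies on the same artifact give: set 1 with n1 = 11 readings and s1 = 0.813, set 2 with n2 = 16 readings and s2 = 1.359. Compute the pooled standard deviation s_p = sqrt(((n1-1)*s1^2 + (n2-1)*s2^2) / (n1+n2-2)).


s_p = sqrt(((n1-1)*s1^2 + (n2-1)*s2^2) / (n1+n2-2))
numerator = (11-1)*0.813^2 + (16-1)*1.359^2 = 6.60969 + 27.703215 = 34.312905
denominator = 11 + 16 - 2 = 25
s_p^2 = 34.312905 / 25 = 1.3725162
s_p = sqrt(1.3725162) = 1.1715

1.1715


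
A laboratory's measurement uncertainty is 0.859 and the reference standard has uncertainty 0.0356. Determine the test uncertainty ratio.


TUR = u_lab / u_ref
= 0.859 / 0.0356
= 24.1292

24.1292


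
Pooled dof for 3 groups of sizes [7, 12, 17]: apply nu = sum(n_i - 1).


nu = sum_i (n_i - 1)
nu = ((7 - 1) + (12 - 1) + (17 - 1))
nu = 6 + 11 + 16
nu = 33

33


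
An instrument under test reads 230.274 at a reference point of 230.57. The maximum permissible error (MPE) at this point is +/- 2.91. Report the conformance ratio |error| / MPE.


e = indication - reference = 230.274 - 230.57 = -0.2960
|e| = 0.2960
ratio = |e| / MPE = 0.2960 / 2.91
ratio = 0.1017

0.1017


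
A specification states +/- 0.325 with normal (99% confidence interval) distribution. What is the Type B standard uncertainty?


u_B = half_width / 2.576
u_B = 0.325 / 2.576
u_B = 0.1262

0.1262


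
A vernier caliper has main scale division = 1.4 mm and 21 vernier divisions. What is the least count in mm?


LC = MSD / n_div
= 1.4 / 21
= 0.0667

0.0667


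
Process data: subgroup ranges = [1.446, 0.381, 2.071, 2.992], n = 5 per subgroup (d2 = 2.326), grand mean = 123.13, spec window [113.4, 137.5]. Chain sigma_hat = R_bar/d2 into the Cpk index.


R_bar = (1.446 + 0.381 + 2.071 + 2.992) / 4 = 1.7225
sigma = R_bar / d2 = 1.7225 / 2.326 = 0.7405417
Cp = (USL - LSL)/(6*sigma) = (137.5 - 113.4)/(6*0.7405417) = 5.4240
Cpu = (137.5 - 123.13)/(3*0.7405417) = 6.4682
Cpl = (123.13 - 113.4)/(3*0.7405417) = 4.3797
Cpk = min(Cpu, Cpl) = 4.3797

4.3797


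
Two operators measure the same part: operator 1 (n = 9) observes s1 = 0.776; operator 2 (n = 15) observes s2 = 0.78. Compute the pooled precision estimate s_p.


s_p = sqrt(((n1-1)*s1^2 + (n2-1)*s2^2) / (n1+n2-2))
numerator = (9-1)*0.776^2 + (15-1)*0.78^2 = 4.817408 + 8.5176 = 13.335008
denominator = 9 + 15 - 2 = 22
s_p^2 = 13.335008 / 22 = 0.60613673
s_p = sqrt(0.60613673) = 0.7785

0.7785


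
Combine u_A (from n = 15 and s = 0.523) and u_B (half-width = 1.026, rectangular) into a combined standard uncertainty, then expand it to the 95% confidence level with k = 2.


u_A = s / sqrt(n) = 0.523 / sqrt(15) = 0.13503802
u_B = half_width / sqrt(3) = 1.026 / sqrt(3) = 0.59236138
uc = sqrt(u_A^2 + u_B^2) = sqrt(0.13503802^2 + 0.59236138^2) = 0.60755845
U = k * uc = 2 * 0.60755845
U = 1.2151

1.2151


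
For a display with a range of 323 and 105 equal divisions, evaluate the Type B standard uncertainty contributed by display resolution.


resolution = range / divisions
resolution = 323 / 105 = 3.0761905
u_res = resolution / (2*sqrt(3))
u_res = 3.0761905 / 3.4641016
u_res = 0.8880

0.8880


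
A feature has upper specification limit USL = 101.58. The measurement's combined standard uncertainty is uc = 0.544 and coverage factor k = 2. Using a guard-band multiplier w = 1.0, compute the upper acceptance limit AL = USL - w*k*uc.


U = k * uc = 2 * 0.544 = 1.088
guard band g = w * U = 1.0 * 1.088 = 1.088
AL = USL - g = 101.58 - 1.088
AL = 100.4920

100.4920


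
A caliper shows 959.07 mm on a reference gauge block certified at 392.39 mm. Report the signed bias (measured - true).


Systematic error = measured - true
= 959.07 - 392.39
= 566.6800

566.6800


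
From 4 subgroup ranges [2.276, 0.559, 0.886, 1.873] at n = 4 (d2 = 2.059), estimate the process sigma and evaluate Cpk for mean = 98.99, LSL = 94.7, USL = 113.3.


R_bar = (2.276 + 0.559 + 0.886 + 1.873) / 4 = 1.3985
sigma = R_bar / d2 = 1.3985 / 2.059 = 0.67921321
Cp = (USL - LSL)/(6*sigma) = (113.3 - 94.7)/(6*0.67921321) = 4.5641
Cpu = (113.3 - 98.99)/(3*0.67921321) = 7.0228
Cpl = (98.99 - 94.7)/(3*0.67921321) = 2.1054
Cpk = min(Cpu, Cpl) = 2.1054

2.1054


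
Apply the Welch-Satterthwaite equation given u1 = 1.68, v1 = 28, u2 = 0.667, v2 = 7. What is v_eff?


uc = sqrt(u1^2 + u2^2) = sqrt(1.68^2 + 0.667^2) = 1.8075644
v_eff = uc^4 / (u1^4/v1 + u2^4/v2)
= 1.8075644^4 / (1.68^4/28 + 0.667^4/7)
= 10.675178 / 0.31277309
v_eff = 34.1307

34.1307


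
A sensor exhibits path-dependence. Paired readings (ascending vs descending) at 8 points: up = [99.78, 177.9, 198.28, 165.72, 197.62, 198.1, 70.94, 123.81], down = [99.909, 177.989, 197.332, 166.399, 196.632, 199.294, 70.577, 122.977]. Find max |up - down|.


|99.78 - 99.909| = 0.1290
|177.9 - 177.989| = 0.0890
|198.28 - 197.332| = 0.9480
|165.72 - 166.399| = 0.6790
|197.62 - 196.632| = 0.9880
|198.1 - 199.294| = 1.1940
|70.94 - 70.577| = 0.3630
|123.81 - 122.977| = 0.8330
hysteresis = max(diffs) = 1.1940

1.1940


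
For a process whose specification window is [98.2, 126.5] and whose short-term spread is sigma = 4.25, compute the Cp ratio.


Cp = (USL - LSL) / (6 * sigma)
= (126.5 - 98.2) / (6 * 4.25)
= 28.3000 / 25.5000
= 1.1098

1.1098


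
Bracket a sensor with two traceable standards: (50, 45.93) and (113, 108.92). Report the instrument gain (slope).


slope = (y2 - y1) / (x2 - x1)
= (108.92 - 45.93) / (113 - 50)
= 62.9900 / 63
= 0.9998

0.9998
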